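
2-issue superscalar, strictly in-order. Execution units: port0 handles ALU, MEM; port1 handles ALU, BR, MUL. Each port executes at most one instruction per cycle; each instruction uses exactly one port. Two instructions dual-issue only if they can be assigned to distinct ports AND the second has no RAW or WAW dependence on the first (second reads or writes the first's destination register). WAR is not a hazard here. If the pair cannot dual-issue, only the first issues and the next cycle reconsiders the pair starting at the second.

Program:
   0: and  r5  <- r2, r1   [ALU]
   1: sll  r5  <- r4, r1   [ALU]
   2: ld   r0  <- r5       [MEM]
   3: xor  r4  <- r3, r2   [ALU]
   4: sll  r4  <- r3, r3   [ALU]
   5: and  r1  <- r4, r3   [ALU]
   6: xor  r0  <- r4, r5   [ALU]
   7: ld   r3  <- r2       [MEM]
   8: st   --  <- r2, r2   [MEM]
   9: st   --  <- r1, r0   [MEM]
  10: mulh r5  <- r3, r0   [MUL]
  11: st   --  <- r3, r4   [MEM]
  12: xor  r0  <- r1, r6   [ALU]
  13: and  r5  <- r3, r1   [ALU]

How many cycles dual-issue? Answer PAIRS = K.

#0 head=0: and.ALU i0 WAW r5
#1 head=1: sll.ALU i1 RAW r5
#2 head=2: ld.MEM/xor.ALU i2&i3 dual
#3 head=4: sll.ALU i4 RAW r4
#4 head=5: and.ALU/xor.ALU i5&i6 dual
#5 head=7: ld.MEM i7 no-port MEM/MEM
#6 head=8: st.MEM i8 no-port MEM/MEM
#7 head=9: st.MEM/mulh.MUL i9&i10 dual
#8 head=11: st.MEM/xor.ALU i11&i12 dual
#9 head=13: and.ALU i13 tail

PAIRS = 4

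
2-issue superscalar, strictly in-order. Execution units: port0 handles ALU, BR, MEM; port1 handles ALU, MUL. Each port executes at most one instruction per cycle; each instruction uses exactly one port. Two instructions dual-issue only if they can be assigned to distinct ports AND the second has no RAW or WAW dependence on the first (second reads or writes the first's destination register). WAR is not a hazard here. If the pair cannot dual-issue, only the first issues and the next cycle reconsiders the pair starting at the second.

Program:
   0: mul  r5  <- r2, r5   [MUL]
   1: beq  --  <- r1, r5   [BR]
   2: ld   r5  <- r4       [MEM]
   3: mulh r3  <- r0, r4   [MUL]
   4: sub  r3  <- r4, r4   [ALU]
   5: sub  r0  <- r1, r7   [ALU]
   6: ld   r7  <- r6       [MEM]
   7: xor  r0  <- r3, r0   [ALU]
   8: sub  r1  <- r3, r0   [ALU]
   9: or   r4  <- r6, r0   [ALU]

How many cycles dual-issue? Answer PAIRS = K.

#0 head=0: mul.MUL i0 RAW r5
#1 head=1: beq.BR i1 no-port BR/MEM
#2 head=2: ld.MEM+mulh.MUL i2/i3 2-wide
#3 head=4: sub.ALU+sub.ALU i4/i5 2-wide
#4 head=6: ld.MEM+xor.ALU i6/i7 2-wide
#5 head=8: sub.ALU+or.ALU i8/i9 2-wide

PAIRS = 4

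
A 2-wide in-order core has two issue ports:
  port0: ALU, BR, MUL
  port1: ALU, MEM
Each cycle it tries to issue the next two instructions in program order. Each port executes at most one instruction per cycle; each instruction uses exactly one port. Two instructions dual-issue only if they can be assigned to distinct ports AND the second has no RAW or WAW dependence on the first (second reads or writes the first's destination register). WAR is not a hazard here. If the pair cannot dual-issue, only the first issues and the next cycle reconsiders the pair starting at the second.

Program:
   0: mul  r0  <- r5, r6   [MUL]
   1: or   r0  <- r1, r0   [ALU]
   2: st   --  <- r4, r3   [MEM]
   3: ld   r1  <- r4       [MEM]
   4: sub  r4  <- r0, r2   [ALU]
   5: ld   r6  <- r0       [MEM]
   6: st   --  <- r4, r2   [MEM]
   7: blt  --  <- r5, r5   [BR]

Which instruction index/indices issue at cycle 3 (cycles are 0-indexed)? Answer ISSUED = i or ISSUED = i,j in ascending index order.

ISSUED = 5

t=0 i0:mul ; RAW+WAW r0
t=1 i1,i2:or/st ; dual
t=2 i3,i4:ld/sub ; dual
t=3 i5:ld ; no-port MEM/MEM
t=4 i6,i7:st/blt ; dual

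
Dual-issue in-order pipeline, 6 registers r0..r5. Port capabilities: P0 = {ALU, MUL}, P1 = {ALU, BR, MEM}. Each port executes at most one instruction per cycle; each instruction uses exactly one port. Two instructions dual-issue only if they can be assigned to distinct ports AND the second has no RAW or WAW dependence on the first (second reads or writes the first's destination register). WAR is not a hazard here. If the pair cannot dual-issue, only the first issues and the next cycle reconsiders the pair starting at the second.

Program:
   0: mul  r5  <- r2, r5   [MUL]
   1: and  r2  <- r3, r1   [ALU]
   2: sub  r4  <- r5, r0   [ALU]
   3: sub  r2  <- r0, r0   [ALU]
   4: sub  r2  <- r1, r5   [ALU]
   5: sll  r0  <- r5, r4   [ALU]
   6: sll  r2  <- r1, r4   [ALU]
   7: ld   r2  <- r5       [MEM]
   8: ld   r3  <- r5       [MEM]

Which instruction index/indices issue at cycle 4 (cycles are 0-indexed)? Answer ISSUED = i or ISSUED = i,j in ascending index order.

t=0 i0+i1:mul.MUL and.ALU ; pair
t=1 i2+i3:sub.ALU sub.ALU ; pair
t=2 i4+i5:sub.ALU sll.ALU ; pair
t=3 i6:sll.ALU ; WAW r2
t=4 i7:ld.MEM ; no-port MEM/MEM
t=5 i8:ld.MEM ; tail

ISSUED = 7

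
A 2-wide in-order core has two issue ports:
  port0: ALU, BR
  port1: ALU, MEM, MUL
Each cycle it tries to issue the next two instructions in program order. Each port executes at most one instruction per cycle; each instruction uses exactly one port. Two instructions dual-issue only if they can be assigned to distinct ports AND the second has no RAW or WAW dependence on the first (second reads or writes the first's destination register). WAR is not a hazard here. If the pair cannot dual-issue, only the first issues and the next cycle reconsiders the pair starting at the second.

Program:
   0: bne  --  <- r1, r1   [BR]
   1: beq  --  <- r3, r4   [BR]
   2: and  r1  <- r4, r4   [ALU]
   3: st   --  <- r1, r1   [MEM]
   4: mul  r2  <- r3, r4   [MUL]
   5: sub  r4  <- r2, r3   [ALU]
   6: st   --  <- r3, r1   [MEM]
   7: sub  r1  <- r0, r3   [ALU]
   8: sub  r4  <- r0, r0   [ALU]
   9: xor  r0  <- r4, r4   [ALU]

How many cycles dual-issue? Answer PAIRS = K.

PAIRS = 3

#0 head=0: bne.BR i0 no-port BR/BR
#1 head=1: beq.BR+and.ALU i1+i2 pair
#2 head=3: st.MEM i3 no-port MEM/MUL
#3 head=4: mul.MUL i4 RAW r2
#4 head=5: sub.ALU+st.MEM i5+i6 pair
#5 head=7: sub.ALU+sub.ALU i7+i8 pair
#6 head=9: xor.ALU i9 tail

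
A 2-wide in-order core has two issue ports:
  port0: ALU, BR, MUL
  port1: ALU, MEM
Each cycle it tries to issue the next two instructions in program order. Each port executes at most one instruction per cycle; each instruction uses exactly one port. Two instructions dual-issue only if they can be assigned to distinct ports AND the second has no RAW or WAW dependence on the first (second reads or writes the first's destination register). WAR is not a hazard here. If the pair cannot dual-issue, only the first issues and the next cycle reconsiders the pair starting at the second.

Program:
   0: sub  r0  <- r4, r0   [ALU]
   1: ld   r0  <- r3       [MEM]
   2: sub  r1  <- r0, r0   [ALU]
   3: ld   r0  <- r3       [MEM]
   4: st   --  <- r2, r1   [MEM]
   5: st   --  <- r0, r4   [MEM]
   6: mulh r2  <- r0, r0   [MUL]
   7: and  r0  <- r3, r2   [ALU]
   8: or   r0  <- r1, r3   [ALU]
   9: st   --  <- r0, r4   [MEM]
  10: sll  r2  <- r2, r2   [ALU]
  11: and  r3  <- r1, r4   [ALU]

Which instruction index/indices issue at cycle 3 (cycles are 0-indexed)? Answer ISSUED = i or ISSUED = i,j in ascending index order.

t=0 i0:sub ; WAW r0
t=1 i1:ld ; RAW r0
t=2 i2&i3:sub+ld ; dual
t=3 i4:st ; no-port MEM/MEM
t=4 i5&i6:st+mulh ; dual
t=5 i7:and ; WAW r0
t=6 i8:or ; RAW r0
t=7 i9&i10:st+sll ; dual
t=8 i11:and ; tail

ISSUED = 4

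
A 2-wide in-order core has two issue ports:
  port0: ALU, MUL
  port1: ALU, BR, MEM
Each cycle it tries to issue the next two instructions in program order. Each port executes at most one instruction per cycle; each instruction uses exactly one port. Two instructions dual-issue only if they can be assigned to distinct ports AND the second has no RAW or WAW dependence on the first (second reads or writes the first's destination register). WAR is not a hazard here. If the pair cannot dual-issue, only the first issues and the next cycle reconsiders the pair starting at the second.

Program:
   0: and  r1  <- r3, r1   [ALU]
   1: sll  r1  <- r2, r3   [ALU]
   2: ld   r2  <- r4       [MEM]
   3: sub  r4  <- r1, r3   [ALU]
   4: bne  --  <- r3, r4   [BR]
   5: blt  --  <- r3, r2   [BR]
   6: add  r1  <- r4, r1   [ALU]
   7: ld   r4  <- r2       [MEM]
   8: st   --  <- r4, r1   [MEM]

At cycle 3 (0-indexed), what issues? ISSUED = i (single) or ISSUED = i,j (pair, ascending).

c0: i0 and  WAW r1
c1: i1/i2 sll;ld  pair
c2: i3 sub  RAW r4
c3: i4 bne  no-port BR/BR
c4: i5/i6 blt;add  pair
c5: i7 ld  no-port MEM/MEM
c6: i8 st  tail

ISSUED = 4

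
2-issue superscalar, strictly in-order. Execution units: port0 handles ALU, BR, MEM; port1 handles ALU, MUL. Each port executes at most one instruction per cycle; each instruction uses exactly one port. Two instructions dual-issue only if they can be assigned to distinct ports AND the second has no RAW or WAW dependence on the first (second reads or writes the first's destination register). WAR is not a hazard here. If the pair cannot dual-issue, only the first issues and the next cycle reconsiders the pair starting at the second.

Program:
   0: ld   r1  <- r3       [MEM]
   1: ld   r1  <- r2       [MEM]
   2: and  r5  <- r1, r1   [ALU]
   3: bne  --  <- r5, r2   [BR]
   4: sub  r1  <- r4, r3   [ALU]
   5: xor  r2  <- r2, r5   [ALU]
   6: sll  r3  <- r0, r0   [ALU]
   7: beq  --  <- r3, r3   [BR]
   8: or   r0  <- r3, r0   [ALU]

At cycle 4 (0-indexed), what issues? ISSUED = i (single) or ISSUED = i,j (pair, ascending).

#0 head=0: ld i0 no-port MEM/MEM
#1 head=1: ld i1 RAW r1
#2 head=2: and i2 RAW r5
#3 head=3: bne+sub i3/i4 pair
#4 head=5: xor+sll i5/i6 pair
#5 head=7: beq+or i7/i8 pair

ISSUED = 5,6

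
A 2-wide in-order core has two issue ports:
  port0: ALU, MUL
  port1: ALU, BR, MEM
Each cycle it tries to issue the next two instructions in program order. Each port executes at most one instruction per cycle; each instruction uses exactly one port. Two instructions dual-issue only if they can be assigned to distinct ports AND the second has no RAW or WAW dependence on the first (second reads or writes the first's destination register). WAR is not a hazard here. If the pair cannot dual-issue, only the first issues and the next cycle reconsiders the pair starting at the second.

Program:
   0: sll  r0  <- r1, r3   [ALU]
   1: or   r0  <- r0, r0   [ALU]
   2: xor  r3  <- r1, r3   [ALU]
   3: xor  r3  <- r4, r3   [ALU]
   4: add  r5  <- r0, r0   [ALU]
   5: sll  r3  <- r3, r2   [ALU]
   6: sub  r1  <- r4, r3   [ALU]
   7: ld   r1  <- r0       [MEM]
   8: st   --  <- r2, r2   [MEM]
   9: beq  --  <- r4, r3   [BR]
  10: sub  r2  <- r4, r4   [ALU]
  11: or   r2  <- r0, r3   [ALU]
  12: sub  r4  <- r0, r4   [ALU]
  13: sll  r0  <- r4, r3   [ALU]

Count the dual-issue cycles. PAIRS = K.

PAIRS = 4

c0: i0 sll.ALU  RAW+WAW r0
c1: i1+i2 or.ALU;xor.ALU  pair
c2: i3+i4 xor.ALU;add.ALU  pair
c3: i5 sll.ALU  RAW r3
c4: i6 sub.ALU  WAW r1
c5: i7 ld.MEM  no-port MEM/MEM
c6: i8 st.MEM  no-port MEM/BR
c7: i9+i10 beq.BR;sub.ALU  pair
c8: i11+i12 or.ALU;sub.ALU  pair
c9: i13 sll.ALU  tail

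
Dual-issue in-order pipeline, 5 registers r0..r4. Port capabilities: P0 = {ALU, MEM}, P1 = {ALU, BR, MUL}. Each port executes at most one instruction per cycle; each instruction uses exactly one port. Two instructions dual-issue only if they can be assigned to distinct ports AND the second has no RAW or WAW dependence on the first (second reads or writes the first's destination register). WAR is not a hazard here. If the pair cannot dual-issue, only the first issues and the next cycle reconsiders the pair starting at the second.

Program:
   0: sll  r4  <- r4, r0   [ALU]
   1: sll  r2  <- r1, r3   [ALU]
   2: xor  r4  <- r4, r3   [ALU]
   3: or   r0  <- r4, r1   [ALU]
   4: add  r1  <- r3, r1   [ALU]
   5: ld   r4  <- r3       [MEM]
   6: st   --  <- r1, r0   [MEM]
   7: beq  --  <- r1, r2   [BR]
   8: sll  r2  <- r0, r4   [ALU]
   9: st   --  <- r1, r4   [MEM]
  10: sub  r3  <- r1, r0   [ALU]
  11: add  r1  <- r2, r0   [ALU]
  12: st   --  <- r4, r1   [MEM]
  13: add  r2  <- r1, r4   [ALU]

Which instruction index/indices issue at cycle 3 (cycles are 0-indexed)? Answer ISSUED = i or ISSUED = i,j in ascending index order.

ISSUED = 5

0. sll/sll @i0&i1  | 2-wide
1. xor @i2  | RAW r4
2. or/add @i3&i4  | 2-wide
3. ld @i5  | no-port MEM/MEM
4. st/beq @i6&i7  | 2-wide
5. sll/st @i8&i9  | 2-wide
6. sub/add @i10&i11  | 2-wide
7. st/add @i12&i13  | 2-wide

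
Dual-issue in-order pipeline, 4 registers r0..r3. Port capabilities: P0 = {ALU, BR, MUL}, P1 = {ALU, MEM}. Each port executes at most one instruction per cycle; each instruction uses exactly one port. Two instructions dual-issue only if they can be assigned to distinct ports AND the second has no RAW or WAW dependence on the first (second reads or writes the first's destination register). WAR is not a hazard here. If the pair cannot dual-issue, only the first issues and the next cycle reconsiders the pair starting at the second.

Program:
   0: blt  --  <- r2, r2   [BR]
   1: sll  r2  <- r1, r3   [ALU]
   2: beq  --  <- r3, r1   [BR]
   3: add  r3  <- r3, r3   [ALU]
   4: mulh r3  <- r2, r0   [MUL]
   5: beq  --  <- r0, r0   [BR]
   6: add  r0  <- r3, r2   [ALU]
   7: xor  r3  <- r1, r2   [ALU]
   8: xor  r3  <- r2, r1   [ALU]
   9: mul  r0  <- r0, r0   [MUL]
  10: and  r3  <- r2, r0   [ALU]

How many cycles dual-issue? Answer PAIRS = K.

PAIRS = 4

  cy0 -> i0+i1 (blt.BR sll.ALU) dual
  cy1 -> i2+i3 (beq.BR add.ALU) dual
  cy2 -> i4 (mulh.MUL) no-port MUL/BR
  cy3 -> i5+i6 (beq.BR add.ALU) dual
  cy4 -> i7 (xor.ALU) WAW r3
  cy5 -> i8+i9 (xor.ALU mul.MUL) dual
  cy6 -> i10 (and.ALU) tail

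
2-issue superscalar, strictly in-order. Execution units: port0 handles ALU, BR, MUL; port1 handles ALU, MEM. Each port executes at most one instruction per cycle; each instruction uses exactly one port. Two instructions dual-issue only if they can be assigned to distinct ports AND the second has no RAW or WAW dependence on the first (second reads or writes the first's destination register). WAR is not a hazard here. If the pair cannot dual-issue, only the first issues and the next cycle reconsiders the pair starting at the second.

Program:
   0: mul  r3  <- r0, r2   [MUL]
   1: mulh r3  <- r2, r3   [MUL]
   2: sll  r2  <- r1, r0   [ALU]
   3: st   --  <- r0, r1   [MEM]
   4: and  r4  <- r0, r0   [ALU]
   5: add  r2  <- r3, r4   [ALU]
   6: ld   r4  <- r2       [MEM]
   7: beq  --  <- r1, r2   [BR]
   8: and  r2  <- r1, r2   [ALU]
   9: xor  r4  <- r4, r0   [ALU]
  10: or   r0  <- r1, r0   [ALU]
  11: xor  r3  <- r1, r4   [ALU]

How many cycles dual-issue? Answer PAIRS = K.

c0: i0 mul  no-port MUL/MUL
c1: i1+i2 mulh;sll  dual
c2: i3+i4 st;and  dual
c3: i5 add  RAW r2
c4: i6+i7 ld;beq  dual
c5: i8+i9 and;xor  dual
c6: i10+i11 or;xor  dual

PAIRS = 5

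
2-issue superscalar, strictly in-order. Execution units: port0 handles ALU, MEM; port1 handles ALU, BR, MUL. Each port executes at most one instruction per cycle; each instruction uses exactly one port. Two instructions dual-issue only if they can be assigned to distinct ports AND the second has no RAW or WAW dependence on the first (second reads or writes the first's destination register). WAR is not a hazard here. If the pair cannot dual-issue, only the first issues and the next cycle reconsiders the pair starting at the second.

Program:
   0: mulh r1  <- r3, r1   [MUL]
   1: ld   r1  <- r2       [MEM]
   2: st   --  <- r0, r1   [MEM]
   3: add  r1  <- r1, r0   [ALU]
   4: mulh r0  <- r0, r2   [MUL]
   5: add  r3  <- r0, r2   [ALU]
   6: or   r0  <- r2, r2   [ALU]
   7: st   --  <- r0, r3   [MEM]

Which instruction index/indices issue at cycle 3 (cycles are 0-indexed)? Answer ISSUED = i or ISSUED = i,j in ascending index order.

ISSUED = 4

t=0 i0:mulh.MUL ; WAW r1
t=1 i1:ld.MEM ; no-port MEM/MEM
t=2 i2,i3:st.MEM/add.ALU ; 2-wide
t=3 i4:mulh.MUL ; RAW r0
t=4 i5,i6:add.ALU/or.ALU ; 2-wide
t=5 i7:st.MEM ; tail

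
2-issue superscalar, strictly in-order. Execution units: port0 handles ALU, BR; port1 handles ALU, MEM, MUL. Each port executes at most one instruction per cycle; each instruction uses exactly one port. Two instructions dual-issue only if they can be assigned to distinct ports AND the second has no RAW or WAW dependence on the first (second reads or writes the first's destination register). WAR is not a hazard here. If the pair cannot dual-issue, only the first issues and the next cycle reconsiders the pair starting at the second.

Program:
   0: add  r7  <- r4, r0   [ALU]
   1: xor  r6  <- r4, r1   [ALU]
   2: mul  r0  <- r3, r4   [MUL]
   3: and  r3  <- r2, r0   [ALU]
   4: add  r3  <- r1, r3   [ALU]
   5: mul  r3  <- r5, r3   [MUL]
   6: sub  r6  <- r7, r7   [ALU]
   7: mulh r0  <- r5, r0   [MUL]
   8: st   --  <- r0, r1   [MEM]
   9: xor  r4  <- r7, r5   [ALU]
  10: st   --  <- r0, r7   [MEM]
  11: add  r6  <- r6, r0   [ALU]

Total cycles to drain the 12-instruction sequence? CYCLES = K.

  cy0 -> i0+i1 (add.ALU;xor.ALU) dual
  cy1 -> i2 (mul.MUL) RAW r0
  cy2 -> i3 (and.ALU) RAW+WAW r3
  cy3 -> i4 (add.ALU) RAW+WAW r3
  cy4 -> i5+i6 (mul.MUL;sub.ALU) dual
  cy5 -> i7 (mulh.MUL) no-port MUL/MEM
  cy6 -> i8+i9 (st.MEM;xor.ALU) dual
  cy7 -> i10+i11 (st.MEM;add.ALU) dual

CYCLES = 8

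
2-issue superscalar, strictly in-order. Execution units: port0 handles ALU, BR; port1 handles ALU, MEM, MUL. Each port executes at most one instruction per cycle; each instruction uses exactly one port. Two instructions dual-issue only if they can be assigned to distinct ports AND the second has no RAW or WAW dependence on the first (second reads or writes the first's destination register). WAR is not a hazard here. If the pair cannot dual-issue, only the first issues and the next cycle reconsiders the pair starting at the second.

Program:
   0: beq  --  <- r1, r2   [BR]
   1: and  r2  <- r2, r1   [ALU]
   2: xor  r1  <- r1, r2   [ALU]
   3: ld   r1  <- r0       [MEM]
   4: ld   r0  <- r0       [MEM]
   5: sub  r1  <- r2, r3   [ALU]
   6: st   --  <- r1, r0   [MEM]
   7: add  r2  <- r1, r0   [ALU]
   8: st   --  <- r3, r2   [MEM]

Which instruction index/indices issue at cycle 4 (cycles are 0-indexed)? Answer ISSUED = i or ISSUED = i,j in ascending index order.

c0: i0&i1 beq+and  2-wide
c1: i2 xor  WAW r1
c2: i3 ld  no-port MEM/MEM
c3: i4&i5 ld+sub  2-wide
c4: i6&i7 st+add  2-wide
c5: i8 st  tail

ISSUED = 6,7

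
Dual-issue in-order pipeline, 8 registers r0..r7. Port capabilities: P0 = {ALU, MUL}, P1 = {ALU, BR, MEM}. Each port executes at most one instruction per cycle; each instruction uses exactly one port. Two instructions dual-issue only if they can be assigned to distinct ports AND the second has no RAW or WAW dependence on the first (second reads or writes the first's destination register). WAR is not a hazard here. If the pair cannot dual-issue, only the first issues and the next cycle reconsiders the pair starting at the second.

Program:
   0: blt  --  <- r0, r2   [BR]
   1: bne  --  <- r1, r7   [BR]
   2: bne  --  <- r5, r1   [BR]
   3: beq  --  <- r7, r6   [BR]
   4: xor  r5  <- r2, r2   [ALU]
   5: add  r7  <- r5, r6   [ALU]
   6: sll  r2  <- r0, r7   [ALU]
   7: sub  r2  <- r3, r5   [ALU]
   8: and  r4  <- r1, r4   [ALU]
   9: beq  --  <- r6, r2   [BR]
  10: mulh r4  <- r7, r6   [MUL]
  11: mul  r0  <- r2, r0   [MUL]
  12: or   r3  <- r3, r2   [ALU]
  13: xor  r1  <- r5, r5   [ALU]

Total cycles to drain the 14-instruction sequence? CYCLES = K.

[0] i0  blt  -- no-port BR/BR
[1] i1  bne  -- no-port BR/BR
[2] i2  bne  -- no-port BR/BR
[3] i3&i4  beq;xor  -- pair
[4] i5  add  -- RAW r7
[5] i6  sll  -- WAW r2
[6] i7&i8  sub;and  -- pair
[7] i9&i10  beq;mulh  -- pair
[8] i11&i12  mul;or  -- pair
[9] i13  xor  -- tail

CYCLES = 10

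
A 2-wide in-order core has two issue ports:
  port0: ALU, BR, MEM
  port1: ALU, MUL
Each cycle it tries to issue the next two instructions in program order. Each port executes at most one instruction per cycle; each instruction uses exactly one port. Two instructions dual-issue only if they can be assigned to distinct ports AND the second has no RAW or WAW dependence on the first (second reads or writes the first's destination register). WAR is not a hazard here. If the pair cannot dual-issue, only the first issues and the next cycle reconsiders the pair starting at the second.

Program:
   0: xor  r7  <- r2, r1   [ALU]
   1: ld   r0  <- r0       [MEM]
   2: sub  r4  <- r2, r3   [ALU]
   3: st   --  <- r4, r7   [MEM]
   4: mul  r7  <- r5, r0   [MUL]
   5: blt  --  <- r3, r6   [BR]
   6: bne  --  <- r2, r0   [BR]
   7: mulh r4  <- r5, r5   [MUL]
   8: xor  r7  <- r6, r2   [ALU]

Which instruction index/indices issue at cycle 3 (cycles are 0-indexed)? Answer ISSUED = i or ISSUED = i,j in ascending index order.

ISSUED = 5

t=0 i0&i1:xor+ld ; pair
t=1 i2:sub ; RAW r4
t=2 i3&i4:st+mul ; pair
t=3 i5:blt ; no-port BR/BR
t=4 i6&i7:bne+mulh ; pair
t=5 i8:xor ; tail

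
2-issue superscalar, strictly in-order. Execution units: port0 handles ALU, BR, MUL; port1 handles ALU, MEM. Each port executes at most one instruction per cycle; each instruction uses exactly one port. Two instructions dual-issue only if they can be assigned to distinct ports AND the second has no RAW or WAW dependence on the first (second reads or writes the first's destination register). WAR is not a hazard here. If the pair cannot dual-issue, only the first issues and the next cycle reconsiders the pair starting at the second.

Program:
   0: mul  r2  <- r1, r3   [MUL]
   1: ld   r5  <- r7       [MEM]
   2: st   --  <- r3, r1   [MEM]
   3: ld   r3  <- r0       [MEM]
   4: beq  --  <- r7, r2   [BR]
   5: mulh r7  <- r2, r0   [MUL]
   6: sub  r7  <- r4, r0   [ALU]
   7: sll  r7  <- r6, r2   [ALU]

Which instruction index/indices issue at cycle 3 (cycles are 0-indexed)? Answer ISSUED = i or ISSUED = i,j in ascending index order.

t=0 i0+i1:mul+ld ; pair
t=1 i2:st ; no-port MEM/MEM
t=2 i3+i4:ld+beq ; pair
t=3 i5:mulh ; WAW r7
t=4 i6:sub ; WAW r7
t=5 i7:sll ; tail

ISSUED = 5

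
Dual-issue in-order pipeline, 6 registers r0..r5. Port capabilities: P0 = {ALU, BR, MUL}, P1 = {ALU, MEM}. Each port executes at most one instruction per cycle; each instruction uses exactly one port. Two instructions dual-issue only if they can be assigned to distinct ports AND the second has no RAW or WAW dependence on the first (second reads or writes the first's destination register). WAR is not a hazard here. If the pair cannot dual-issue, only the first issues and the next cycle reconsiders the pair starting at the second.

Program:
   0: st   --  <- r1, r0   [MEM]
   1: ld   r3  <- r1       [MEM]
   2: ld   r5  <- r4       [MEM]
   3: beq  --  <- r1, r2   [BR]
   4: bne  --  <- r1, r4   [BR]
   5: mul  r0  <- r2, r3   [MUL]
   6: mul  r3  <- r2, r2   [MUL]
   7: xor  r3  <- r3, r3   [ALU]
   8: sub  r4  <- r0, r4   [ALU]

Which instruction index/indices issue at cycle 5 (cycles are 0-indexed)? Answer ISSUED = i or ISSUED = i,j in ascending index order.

ISSUED = 6

c0: i0 st  no-port MEM/MEM
c1: i1 ld  no-port MEM/MEM
c2: i2,i3 ld beq  dual
c3: i4 bne  no-port BR/MUL
c4: i5 mul  no-port MUL/MUL
c5: i6 mul  RAW+WAW r3
c6: i7,i8 xor sub  dual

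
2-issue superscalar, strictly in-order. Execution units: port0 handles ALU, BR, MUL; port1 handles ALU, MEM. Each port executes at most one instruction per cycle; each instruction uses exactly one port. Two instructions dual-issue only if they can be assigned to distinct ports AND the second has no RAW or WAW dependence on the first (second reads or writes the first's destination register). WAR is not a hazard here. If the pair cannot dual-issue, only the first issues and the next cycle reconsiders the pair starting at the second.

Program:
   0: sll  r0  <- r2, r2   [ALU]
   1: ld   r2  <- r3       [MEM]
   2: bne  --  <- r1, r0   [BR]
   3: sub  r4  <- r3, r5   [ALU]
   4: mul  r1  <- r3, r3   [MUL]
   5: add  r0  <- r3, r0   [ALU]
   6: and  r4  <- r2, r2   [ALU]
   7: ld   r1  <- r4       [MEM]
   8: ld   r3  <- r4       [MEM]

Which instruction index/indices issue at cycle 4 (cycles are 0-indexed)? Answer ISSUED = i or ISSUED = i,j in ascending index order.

ISSUED = 7

#0 head=0: sll.ALU+ld.MEM i0&i1 dual
#1 head=2: bne.BR+sub.ALU i2&i3 dual
#2 head=4: mul.MUL+add.ALU i4&i5 dual
#3 head=6: and.ALU i6 RAW r4
#4 head=7: ld.MEM i7 no-port MEM/MEM
#5 head=8: ld.MEM i8 tail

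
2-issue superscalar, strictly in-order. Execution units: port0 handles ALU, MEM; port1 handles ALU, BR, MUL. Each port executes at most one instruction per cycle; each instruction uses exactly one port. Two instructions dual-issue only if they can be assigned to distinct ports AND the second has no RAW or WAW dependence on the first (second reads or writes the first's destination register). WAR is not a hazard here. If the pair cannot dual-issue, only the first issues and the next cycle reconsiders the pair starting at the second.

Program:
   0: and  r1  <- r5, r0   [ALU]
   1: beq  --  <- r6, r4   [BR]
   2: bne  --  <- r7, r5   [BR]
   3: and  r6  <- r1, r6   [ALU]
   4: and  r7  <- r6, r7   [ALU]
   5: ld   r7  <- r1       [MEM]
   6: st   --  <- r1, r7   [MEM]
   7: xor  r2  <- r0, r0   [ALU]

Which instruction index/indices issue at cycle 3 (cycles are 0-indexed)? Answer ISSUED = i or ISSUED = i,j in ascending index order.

#0 head=0: and.ALU beq.BR i0+i1 pair
#1 head=2: bne.BR and.ALU i2+i3 pair
#2 head=4: and.ALU i4 WAW r7
#3 head=5: ld.MEM i5 no-port MEM/MEM
#4 head=6: st.MEM xor.ALU i6+i7 pair

ISSUED = 5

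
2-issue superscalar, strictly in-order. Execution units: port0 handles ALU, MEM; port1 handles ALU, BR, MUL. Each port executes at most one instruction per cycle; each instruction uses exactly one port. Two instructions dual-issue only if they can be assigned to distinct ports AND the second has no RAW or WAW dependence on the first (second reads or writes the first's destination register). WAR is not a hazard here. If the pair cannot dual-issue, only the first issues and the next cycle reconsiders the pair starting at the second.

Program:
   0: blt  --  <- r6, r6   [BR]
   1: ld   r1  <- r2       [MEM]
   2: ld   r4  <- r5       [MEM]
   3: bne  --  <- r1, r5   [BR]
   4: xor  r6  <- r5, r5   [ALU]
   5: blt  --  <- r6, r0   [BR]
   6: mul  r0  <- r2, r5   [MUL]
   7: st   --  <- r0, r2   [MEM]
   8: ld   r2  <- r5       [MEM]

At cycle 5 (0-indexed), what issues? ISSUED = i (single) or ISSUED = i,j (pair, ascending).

ISSUED = 7

#0 head=0: blt ld i0+i1 dual
#1 head=2: ld bne i2+i3 dual
#2 head=4: xor i4 RAW r6
#3 head=5: blt i5 no-port BR/MUL
#4 head=6: mul i6 RAW r0
#5 head=7: st i7 no-port MEM/MEM
#6 head=8: ld i8 tail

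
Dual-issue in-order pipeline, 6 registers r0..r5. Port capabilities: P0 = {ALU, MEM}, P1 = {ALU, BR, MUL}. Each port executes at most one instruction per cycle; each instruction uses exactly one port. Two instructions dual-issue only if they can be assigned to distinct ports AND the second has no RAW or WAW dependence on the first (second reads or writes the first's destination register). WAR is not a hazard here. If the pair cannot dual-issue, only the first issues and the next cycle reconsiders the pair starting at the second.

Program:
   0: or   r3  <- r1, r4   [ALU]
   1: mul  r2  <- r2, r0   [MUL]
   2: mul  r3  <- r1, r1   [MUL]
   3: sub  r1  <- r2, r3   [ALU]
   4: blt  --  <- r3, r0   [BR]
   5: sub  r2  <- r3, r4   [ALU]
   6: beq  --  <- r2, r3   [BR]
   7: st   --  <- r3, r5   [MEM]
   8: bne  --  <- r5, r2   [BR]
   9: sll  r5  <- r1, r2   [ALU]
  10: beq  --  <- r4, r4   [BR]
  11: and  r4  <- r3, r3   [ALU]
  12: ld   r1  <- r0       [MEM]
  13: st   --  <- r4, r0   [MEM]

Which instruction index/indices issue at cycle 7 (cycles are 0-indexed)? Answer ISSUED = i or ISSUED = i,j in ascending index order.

c0: i0,i1 or.ALU/mul.MUL  2-wide
c1: i2 mul.MUL  RAW r3
c2: i3,i4 sub.ALU/blt.BR  2-wide
c3: i5 sub.ALU  RAW r2
c4: i6,i7 beq.BR/st.MEM  2-wide
c5: i8,i9 bne.BR/sll.ALU  2-wide
c6: i10,i11 beq.BR/and.ALU  2-wide
c7: i12 ld.MEM  no-port MEM/MEM
c8: i13 st.MEM  tail

ISSUED = 12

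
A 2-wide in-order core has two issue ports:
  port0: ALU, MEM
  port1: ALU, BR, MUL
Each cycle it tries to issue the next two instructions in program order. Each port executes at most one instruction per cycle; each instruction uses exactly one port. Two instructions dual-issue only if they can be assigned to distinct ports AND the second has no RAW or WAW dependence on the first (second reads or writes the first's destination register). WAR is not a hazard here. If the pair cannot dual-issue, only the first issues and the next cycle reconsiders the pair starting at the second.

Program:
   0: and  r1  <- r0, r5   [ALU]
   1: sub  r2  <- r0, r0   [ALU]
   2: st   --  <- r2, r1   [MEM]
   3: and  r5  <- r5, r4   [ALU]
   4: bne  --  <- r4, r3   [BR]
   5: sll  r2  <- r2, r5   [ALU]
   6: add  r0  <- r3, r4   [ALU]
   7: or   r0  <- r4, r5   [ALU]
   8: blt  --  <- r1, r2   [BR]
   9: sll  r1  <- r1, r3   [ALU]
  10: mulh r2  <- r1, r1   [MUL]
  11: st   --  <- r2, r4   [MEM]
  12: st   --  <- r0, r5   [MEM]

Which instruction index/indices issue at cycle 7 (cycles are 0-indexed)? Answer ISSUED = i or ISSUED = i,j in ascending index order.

ISSUED = 11

#0 head=0: and.ALU sub.ALU i0+i1 2-wide
#1 head=2: st.MEM and.ALU i2+i3 2-wide
#2 head=4: bne.BR sll.ALU i4+i5 2-wide
#3 head=6: add.ALU i6 WAW r0
#4 head=7: or.ALU blt.BR i7+i8 2-wide
#5 head=9: sll.ALU i9 RAW r1
#6 head=10: mulh.MUL i10 RAW r2
#7 head=11: st.MEM i11 no-port MEM/MEM
#8 head=12: st.MEM i12 tail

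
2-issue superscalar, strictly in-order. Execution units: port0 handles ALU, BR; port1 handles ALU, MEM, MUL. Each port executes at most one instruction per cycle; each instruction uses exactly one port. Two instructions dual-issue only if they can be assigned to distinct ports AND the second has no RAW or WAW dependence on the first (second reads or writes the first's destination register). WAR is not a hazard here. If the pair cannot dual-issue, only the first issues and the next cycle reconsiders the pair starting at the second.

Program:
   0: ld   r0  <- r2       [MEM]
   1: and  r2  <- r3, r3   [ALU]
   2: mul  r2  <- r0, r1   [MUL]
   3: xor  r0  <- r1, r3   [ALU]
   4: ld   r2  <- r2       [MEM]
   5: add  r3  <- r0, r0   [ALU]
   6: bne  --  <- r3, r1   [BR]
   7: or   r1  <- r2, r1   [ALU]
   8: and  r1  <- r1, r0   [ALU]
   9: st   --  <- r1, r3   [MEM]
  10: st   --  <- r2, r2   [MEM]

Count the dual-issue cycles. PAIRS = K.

PAIRS = 4

c0: i0+i1 ld/and  2-wide
c1: i2+i3 mul/xor  2-wide
c2: i4+i5 ld/add  2-wide
c3: i6+i7 bne/or  2-wide
c4: i8 and  RAW r1
c5: i9 st  no-port MEM/MEM
c6: i10 st  tail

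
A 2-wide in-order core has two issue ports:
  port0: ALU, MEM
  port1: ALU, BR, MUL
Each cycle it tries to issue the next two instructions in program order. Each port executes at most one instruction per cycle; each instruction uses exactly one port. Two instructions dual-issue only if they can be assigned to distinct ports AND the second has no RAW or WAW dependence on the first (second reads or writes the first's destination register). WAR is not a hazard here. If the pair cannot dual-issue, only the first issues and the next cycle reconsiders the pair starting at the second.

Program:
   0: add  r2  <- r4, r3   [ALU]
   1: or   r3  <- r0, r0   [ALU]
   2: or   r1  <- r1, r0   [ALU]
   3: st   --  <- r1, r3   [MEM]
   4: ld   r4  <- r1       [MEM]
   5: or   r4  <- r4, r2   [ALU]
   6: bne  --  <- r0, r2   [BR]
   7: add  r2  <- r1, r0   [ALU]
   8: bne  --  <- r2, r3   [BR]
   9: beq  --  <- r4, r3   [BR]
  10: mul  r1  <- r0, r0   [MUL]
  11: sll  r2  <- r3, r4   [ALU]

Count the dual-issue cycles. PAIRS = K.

  cy0 -> i0&i1 (add.ALU+or.ALU) pair
  cy1 -> i2 (or.ALU) RAW r1
  cy2 -> i3 (st.MEM) no-port MEM/MEM
  cy3 -> i4 (ld.MEM) RAW+WAW r4
  cy4 -> i5&i6 (or.ALU+bne.BR) pair
  cy5 -> i7 (add.ALU) RAW r2
  cy6 -> i8 (bne.BR) no-port BR/BR
  cy7 -> i9 (beq.BR) no-port BR/MUL
  cy8 -> i10&i11 (mul.MUL+sll.ALU) pair

PAIRS = 3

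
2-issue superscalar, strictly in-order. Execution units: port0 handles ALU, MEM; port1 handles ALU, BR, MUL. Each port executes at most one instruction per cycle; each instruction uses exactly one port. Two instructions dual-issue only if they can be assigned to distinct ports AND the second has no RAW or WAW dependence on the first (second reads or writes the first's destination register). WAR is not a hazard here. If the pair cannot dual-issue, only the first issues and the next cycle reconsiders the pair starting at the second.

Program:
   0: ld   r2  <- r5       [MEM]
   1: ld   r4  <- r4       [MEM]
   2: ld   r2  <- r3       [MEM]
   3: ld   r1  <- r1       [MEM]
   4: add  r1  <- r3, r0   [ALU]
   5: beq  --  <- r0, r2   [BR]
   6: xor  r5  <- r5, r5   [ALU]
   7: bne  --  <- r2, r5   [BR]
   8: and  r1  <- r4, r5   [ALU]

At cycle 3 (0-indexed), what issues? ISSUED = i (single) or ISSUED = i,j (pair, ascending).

ISSUED = 3

c0: i0 ld.MEM  no-port MEM/MEM
c1: i1 ld.MEM  no-port MEM/MEM
c2: i2 ld.MEM  no-port MEM/MEM
c3: i3 ld.MEM  WAW r1
c4: i4/i5 add.ALU/beq.BR  dual
c5: i6 xor.ALU  RAW r5
c6: i7/i8 bne.BR/and.ALU  dual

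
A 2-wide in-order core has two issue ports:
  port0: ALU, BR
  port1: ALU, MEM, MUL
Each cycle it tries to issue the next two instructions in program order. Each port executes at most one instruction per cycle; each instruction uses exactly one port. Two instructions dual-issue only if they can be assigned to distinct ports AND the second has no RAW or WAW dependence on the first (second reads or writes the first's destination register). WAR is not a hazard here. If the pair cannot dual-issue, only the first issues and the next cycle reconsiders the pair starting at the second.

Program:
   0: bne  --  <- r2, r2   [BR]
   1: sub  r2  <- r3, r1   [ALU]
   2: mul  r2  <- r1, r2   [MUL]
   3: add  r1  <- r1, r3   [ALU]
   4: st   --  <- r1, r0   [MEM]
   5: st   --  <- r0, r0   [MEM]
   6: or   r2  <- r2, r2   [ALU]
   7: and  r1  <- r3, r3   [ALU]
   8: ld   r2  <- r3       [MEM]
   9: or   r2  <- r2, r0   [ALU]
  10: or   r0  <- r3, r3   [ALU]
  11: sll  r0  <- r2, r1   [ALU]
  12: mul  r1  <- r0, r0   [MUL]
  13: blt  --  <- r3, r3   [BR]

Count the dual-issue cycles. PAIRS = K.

c0: i0,i1 bne sub  pair
c1: i2,i3 mul add  pair
c2: i4 st  no-port MEM/MEM
c3: i5,i6 st or  pair
c4: i7,i8 and ld  pair
c5: i9,i10 or or  pair
c6: i11 sll  RAW r0
c7: i12,i13 mul blt  pair

PAIRS = 6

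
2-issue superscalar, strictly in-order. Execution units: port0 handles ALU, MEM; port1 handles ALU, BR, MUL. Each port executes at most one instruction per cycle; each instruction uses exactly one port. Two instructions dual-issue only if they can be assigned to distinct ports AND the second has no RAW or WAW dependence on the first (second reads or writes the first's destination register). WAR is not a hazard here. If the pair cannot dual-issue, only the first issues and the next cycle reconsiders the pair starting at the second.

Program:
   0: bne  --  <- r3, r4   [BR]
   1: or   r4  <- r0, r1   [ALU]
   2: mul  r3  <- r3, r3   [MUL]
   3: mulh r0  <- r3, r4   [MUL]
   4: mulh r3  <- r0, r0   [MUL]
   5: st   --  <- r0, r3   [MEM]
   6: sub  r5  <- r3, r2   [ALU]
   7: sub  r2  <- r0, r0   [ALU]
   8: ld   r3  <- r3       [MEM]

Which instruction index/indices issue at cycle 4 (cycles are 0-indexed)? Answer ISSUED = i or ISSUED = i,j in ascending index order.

[0] i0+i1  bne+or  -- pair
[1] i2  mul  -- no-port MUL/MUL
[2] i3  mulh  -- no-port MUL/MUL
[3] i4  mulh  -- RAW r3
[4] i5+i6  st+sub  -- pair
[5] i7+i8  sub+ld  -- pair

ISSUED = 5,6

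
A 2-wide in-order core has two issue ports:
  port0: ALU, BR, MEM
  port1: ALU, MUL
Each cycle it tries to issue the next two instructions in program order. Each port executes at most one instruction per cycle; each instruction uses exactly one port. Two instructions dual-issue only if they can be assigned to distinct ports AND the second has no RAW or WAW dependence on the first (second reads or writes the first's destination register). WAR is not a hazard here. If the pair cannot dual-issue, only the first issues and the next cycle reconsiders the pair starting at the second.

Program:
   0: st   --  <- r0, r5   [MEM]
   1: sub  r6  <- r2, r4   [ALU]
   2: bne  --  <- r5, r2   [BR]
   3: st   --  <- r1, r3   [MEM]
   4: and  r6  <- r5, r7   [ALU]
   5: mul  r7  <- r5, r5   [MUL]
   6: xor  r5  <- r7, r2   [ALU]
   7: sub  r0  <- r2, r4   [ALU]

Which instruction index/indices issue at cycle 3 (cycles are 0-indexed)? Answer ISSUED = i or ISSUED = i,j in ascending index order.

ISSUED = 5

[0] i0+i1  st.MEM/sub.ALU  -- 2-wide
[1] i2  bne.BR  -- no-port BR/MEM
[2] i3+i4  st.MEM/and.ALU  -- 2-wide
[3] i5  mul.MUL  -- RAW r7
[4] i6+i7  xor.ALU/sub.ALU  -- 2-wide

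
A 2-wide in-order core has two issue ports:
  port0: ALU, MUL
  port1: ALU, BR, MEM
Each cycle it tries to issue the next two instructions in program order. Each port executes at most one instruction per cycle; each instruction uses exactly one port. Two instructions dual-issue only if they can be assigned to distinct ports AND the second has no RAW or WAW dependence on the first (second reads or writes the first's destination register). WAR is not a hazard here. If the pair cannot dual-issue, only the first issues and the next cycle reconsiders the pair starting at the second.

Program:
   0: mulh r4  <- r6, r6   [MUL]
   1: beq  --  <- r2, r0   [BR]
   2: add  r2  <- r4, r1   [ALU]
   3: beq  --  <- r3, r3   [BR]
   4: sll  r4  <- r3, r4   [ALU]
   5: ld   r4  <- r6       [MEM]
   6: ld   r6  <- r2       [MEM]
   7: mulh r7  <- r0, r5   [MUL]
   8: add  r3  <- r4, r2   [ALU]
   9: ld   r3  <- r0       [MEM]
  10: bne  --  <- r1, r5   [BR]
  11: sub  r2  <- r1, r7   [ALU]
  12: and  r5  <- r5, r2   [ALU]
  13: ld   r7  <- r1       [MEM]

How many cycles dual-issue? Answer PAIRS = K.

PAIRS = 5

#0 head=0: mulh.MUL;beq.BR i0+i1 dual
#1 head=2: add.ALU;beq.BR i2+i3 dual
#2 head=4: sll.ALU i4 WAW r4
#3 head=5: ld.MEM i5 no-port MEM/MEM
#4 head=6: ld.MEM;mulh.MUL i6+i7 dual
#5 head=8: add.ALU i8 WAW r3
#6 head=9: ld.MEM i9 no-port MEM/BR
#7 head=10: bne.BR;sub.ALU i10+i11 dual
#8 head=12: and.ALU;ld.MEM i12+i13 dual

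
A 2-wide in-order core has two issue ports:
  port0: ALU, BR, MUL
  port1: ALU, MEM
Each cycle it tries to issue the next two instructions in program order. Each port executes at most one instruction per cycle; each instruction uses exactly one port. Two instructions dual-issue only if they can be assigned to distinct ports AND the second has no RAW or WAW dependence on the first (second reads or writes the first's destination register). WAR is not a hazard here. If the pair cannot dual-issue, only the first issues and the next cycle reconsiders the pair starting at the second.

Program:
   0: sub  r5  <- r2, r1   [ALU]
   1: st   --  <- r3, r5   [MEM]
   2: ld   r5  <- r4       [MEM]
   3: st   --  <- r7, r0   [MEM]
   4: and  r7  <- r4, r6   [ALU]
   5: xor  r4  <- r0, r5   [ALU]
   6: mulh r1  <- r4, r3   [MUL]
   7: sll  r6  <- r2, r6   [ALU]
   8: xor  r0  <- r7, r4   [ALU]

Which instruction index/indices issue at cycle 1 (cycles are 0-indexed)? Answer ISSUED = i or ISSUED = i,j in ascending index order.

ISSUED = 1

c0: i0 sub.ALU  RAW r5
c1: i1 st.MEM  no-port MEM/MEM
c2: i2 ld.MEM  no-port MEM/MEM
c3: i3/i4 st.MEM/and.ALU  2-wide
c4: i5 xor.ALU  RAW r4
c5: i6/i7 mulh.MUL/sll.ALU  2-wide
c6: i8 xor.ALU  tail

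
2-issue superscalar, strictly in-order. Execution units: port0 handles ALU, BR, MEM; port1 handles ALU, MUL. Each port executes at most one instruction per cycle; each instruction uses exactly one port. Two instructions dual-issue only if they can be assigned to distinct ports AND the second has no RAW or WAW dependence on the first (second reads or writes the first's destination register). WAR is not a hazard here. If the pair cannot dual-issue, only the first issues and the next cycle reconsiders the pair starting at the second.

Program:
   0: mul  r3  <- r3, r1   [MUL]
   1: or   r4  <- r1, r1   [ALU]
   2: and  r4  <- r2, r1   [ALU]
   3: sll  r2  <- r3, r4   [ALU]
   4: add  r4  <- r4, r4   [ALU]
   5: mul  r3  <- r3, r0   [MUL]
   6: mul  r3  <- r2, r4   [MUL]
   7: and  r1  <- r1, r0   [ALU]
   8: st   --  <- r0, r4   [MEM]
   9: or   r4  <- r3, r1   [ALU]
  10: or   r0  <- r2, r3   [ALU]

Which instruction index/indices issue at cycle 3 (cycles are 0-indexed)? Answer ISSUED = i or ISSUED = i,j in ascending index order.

ISSUED = 5

[0] i0+i1  mul+or  -- pair
[1] i2  and  -- RAW r4
[2] i3+i4  sll+add  -- pair
[3] i5  mul  -- no-port MUL/MUL
[4] i6+i7  mul+and  -- pair
[5] i8+i9  st+or  -- pair
[6] i10  or  -- tail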